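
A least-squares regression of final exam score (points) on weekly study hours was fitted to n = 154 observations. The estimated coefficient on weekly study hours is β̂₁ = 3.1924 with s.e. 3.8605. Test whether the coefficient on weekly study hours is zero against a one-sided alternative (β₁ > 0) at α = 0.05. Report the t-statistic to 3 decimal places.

H₀: β₁ = 0 vs H₁: β₁ > 0.
t = (β̂₁ − β₁⁰)/SE = 3.1924 / 3.8605 = 0.827.
df = n − 2 = 154 − 2 = 152.
One-sided p ≈ 0.2048, which is ≥ 0.05, so fail to reject H₀.
The data do not give significant evidence that the true slope on weekly study hours is positive.

t = 0.827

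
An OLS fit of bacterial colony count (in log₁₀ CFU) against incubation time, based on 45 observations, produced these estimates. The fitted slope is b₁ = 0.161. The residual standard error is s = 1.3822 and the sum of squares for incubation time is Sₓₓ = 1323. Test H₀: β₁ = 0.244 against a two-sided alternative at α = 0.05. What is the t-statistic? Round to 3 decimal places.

t = -2.184

SE(b₁) = s/√Sₓₓ = 1.3822/√1323 = 0.0380006.
t = (0.161 − 0.244) / 0.0380006 = -2.184.
df = n − 2 = 43.
Two-sided p ≈ 0.0345, which is < 0.05, so reject H₀.
There is evidence that the true slope on incubation time differs from 0.244 log₁₀ CFU per unit.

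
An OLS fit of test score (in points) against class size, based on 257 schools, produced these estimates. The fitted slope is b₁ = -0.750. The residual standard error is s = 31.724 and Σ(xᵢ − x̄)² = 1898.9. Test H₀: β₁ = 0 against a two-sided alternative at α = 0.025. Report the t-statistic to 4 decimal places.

SE(b₁) = s/√Sₓₓ = 31.724/√1898.9 = 0.728009.
t = -0.750 / 0.728009 = -1.0302.
df = n − 2 = 255.
Two-sided p ≈ 0.3039, which is ≥ 0.025, so fail to reject H₀.
The data do not give significant evidence of an association between class size and test score.

t = -1.0302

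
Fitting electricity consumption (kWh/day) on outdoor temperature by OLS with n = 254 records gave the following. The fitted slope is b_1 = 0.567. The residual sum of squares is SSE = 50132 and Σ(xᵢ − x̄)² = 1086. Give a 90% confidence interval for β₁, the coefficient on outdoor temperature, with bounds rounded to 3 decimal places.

MSE = SSE/(n − 2) = 50132/252 = 198.937.
SE(b_1) = √(MSE/Sₓₓ) = √(198.937/1086) = 0.427999.
df = n − 2 = 252.
t* = t_{0.05, 252} = 1.650923.
Margin = t* × SE = 1.650923 × 0.427999 = 0.70659.
CI: 0.567 ± 0.70659 → (-0.140, 1.274).
With 90% confidence, each one-unit increase in outdoor temperature is associated with a change of between -0.140 and 1.274 kWh/day in electricity consumption.

(-0.140, 1.274)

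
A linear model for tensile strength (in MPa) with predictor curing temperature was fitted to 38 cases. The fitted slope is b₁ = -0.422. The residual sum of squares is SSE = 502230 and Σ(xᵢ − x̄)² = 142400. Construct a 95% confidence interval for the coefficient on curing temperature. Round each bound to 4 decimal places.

(-1.0568, 0.2128)

MSE = SSE/(n − 2) = 502230/36 = 13950.8.
SE(b₁) = √(MSE/Sₓₓ) = √(13950.8/142400) = 0.313001.
df = n − 2 = 36.
t* = t_{0.025, 36} = 2.028094.
Margin = t* × SE = 2.028094 × 0.313001 = 0.634795.
CI: -0.422 ± 0.634795 → (-1.0568, 0.2128).
With 95% confidence, each one-unit increase in curing temperature is associated with a change of between -1.0568 and 0.2128 MPa in tensile strength.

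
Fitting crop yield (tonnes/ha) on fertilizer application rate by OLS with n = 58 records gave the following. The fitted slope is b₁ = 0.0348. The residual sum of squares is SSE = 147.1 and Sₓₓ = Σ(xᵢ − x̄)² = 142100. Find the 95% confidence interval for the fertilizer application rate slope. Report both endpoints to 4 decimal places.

MSE = SSE/(n − 2) = 147.1/56 = 2.62679.
SE(b₁) = √(MSE/Sₓₓ) = √(2.62679/142100) = 0.00429947.
df = n − 2 = 56.
t* = t_{0.025, 56} = 2.003241.
Margin = t* × SE = 2.003241 × 0.00429947 = 0.008613.
CI: 0.0348 ± 0.008613 → (0.0262, 0.0434).
With 95% confidence, each one-unit increase in fertilizer application rate is associated with a change of between 0.0262 and 0.0434 tonnes/ha in crop yield.

(0.0262, 0.0434)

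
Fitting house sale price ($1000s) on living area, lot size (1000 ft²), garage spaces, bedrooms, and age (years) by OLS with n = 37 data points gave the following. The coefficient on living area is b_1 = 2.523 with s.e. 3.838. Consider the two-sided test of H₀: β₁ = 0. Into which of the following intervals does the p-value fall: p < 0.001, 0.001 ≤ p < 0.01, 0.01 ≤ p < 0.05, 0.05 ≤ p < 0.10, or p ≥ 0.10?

t = 2.523 / 3.838 = 0.657.
df = n − k − 1 = 37 − 5 − 1 = 31.
Two-sided p = 2·P(T_{31} > |t|) ≈ 0.5158.
So p ≥ 0.10.

p ≥ 0.10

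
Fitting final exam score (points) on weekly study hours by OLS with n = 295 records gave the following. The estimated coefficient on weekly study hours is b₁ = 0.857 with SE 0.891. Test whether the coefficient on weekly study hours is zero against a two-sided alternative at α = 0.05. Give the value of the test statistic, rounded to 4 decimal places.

H₀: β₁ = 0 vs H₁: β₁ ≠ 0.
t = (b₁ − β₁⁰)/SE = 0.857 / 0.891 = 0.9618.
df = n − 2 = 295 − 2 = 293.
Two-sided p ≈ 0.3369, which is ≥ 0.05, so fail to reject H₀.
The data do not give significant evidence of an association between weekly study hours and final exam score.

t = 0.9618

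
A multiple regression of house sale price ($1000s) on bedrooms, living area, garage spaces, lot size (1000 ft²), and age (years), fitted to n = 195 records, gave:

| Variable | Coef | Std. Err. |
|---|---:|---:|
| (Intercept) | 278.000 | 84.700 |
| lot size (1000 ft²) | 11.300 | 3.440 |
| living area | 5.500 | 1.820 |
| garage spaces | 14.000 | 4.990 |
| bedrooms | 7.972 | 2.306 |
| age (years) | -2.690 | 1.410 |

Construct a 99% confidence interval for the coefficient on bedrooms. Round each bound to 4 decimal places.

Read off: b = 7.972, SE = 2.306 for bedrooms.
df = n − k − 1 = 195 − 5 − 1 = 189.
t* = t_{0.005, 189} = 2.602092.
Margin = t* × SE = 2.602092 × 2.306 = 6.000424.
CI: 7.972 ± 6.000424 → (1.9716, 13.9724).

(1.9716, 13.9724)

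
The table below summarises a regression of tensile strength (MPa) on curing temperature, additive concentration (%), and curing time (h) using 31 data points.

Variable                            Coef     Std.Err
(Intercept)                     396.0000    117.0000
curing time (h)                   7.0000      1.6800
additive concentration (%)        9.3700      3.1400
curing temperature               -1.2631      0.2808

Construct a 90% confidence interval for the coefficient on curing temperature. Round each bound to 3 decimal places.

Read off: b = -1.2631, SE = 0.2808 for curing temperature.
df = n − k − 1 = 31 − 3 − 1 = 27.
t* = t_{0.05, 27} = 1.703288.
Margin = t* × SE = 1.703288 × 0.2808 = 0.47828.
CI: -1.2631 ± 0.47828 → (-1.741, -0.785).

(-1.741, -0.785)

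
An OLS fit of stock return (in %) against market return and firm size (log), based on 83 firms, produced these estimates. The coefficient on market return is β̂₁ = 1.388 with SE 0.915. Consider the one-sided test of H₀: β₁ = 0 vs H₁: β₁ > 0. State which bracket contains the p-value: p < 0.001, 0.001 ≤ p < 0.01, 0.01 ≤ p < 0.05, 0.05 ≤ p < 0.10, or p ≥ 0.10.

0.05 ≤ p < 0.10

t = 1.388 / 0.915 = 1.517.
df = n − k − 1 = 83 − 2 − 1 = 80.
One-sided p = P(T_{80} > t) ≈ 0.0666.
So 0.05 ≤ p < 0.10.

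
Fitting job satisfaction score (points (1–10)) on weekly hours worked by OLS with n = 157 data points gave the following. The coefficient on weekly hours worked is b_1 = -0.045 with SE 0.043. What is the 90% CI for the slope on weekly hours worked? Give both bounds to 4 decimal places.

df = n − 2 = 157 − 2 = 155.
t* = t_{0.05, 155} = 1.654744.
Margin = t* × SE = 1.654744 × 0.043 = 0.071154.
CI: -0.045 ± 0.071154 → (-0.1162, 0.0262).
With 90% confidence, each one-unit increase in weekly hours worked is associated with a change of between -0.1162 and 0.0262 points (1–10) in job satisfaction score.

(-0.1162, 0.0262)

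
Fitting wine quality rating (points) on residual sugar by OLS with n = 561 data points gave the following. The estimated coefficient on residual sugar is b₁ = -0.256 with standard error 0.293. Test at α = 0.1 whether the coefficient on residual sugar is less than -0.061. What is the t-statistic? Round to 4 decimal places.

H₀: β₁ = -0.061 vs H₁: β₁ < -0.061.
t = (b₁ − β₁⁰)/SE = (-0.256 − (-0.061)) / 0.293 = -0.6655.
df = n − 2 = 561 − 2 = 559.
One-sided p ≈ 0.2530, which is ≥ 0.1, so fail to reject H₀.
The data do not give significant evidence that the true slope on residual sugar is below -0.061 points per unit.

t = -0.6655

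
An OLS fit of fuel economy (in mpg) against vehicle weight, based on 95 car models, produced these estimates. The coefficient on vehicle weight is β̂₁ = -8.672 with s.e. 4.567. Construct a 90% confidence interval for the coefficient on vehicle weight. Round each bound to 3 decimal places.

(-16.260, -1.084)

df = n − 2 = 95 − 2 = 93.
t* = t_{0.05, 93} = 1.661404.
Margin = t* × SE = 1.661404 × 4.567 = 7.58763.
CI: -8.672 ± 7.58763 → (-16.260, -1.084).
With 90% confidence, each one-unit increase in vehicle weight is associated with a change of between -16.260 and -1.084 mpg in fuel economy.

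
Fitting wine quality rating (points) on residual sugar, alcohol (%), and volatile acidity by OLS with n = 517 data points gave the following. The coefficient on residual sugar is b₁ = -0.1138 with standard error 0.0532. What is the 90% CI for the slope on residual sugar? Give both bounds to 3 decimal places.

df = n − k − 1 = 517 − 3 − 1 = 513.
t* = t_{0.05, 513} = 1.647829.
Margin = t* × SE = 1.647829 × 0.0532 = 0.08766.
CI: -0.1138 ± 0.08766 → (-0.201, -0.026).
With 90% confidence, each one-unit increase in residual sugar is associated with a change of between -0.201 and -0.026 points in wine quality rating, holding the other predictors fixed.

(-0.201, -0.026)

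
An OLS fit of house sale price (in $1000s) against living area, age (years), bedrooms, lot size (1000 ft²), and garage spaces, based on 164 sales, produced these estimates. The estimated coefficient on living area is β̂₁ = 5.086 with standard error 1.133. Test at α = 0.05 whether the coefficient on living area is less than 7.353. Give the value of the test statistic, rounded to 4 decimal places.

H₀: β₁ = 7.353 vs H₁: β₁ < 7.353.
t = (β̂₁ − β₁⁰)/SE = (5.086 − 7.353) / 1.133 = -2.0009.
df = n − k − 1 = 164 − 5 − 1 = 158.
One-sided p ≈ 0.0236, which is < 0.05, so reject H₀.
There is evidence that the true slope on living area is below 7.353 $1000s per unit, holding the other predictors fixed.

t = -2.0009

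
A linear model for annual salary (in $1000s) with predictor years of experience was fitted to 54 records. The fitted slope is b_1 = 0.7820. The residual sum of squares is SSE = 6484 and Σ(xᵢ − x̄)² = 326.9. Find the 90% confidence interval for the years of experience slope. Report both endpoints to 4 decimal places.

(-0.2523, 1.8163)

MSE = SSE/(n − 2) = 6484/52 = 124.692.
SE(b_1) = √(MSE/Sₓₓ) = √(124.692/326.9) = 0.617607.
df = n − 2 = 52.
t* = t_{0.05, 52} = 1.674689.
Margin = t* × SE = 1.674689 × 0.617607 = 1.034300.
CI: 0.7820 ± 1.034300 → (-0.2523, 1.8163).
With 90% confidence, each one-unit increase in years of experience is associated with a change of between -0.2523 and 1.8163 $1000s in annual salary.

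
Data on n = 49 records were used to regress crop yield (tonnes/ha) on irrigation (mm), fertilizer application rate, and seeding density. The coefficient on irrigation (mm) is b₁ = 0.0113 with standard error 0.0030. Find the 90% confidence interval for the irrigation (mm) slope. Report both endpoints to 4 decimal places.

df = n − k − 1 = 49 − 3 − 1 = 45.
t* = t_{0.05, 45} = 1.679427.
Margin = t* × SE = 1.679427 × 0.0030 = 0.005038.
CI: 0.0113 ± 0.005038 → (0.0063, 0.0163).
With 90% confidence, each one-unit increase in irrigation (mm) is associated with a change of between 0.0063 and 0.0163 tonnes/ha in crop yield, holding the other predictors fixed.

(0.0063, 0.0163)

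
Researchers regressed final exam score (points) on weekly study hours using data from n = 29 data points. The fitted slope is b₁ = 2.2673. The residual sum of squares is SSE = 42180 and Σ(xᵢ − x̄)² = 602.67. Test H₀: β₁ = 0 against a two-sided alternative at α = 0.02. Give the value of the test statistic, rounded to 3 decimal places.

MSE = SSE/(n − 2) = 42180/27 = 1562.22.
SE(b₁) = √(MSE/Sₓₓ) = √(1562.22/602.67) = 1.61002.
t = 2.2673 / 1.61002 = 1.408.
df = n − 2 = 27.
Two-sided p ≈ 0.1705, which is ≥ 0.02, so fail to reject H₀.
The data do not give significant evidence of an association between weekly study hours and final exam score.

t = 1.408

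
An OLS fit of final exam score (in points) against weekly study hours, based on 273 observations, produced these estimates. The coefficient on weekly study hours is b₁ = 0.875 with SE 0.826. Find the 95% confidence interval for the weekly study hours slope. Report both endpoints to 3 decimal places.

(-0.751, 2.501)

df = n − 2 = 273 − 2 = 271.
t* = t_{0.025, 271} = 1.968756.
Margin = t* × SE = 1.968756 × 0.826 = 1.62619.
CI: 0.875 ± 1.62619 → (-0.751, 2.501).
With 95% confidence, each one-unit increase in weekly study hours is associated with a change of between -0.751 and 2.501 points in final exam score.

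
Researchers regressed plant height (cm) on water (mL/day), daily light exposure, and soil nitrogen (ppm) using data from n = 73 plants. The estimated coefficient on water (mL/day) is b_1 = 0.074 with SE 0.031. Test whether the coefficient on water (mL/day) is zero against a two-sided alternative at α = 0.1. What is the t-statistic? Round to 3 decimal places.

t = 2.387

H₀: β₁ = 0 vs H₁: β₁ ≠ 0.
t = (b_1 − β₁⁰)/SE = 0.074 / 0.031 = 2.387.
df = n − k − 1 = 73 − 3 − 1 = 69.
Two-sided p ≈ 0.0197, which is < 0.1, so reject H₀.
There is evidence that water (mL/day) is associated with plant height, holding the other predictors fixed.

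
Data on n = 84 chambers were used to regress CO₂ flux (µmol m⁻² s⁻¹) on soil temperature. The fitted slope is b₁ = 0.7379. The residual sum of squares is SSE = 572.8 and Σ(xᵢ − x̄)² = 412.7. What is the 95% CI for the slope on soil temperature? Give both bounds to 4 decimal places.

(0.4791, 0.9967)

MSE = SSE/(n − 2) = 572.8/82 = 6.98537.
SE(b₁) = √(MSE/Sₓₓ) = √(6.98537/412.7) = 0.1301.
df = n − 2 = 82.
t* = t_{0.025, 82} = 1.989319.
Margin = t* × SE = 1.989319 × 0.1301 = 0.258810.
CI: 0.7379 ± 0.258810 → (0.4791, 0.9967).
With 95% confidence, each one-unit increase in soil temperature is associated with a change of between 0.4791 and 0.9967 µmol m⁻² s⁻¹ in CO₂ flux.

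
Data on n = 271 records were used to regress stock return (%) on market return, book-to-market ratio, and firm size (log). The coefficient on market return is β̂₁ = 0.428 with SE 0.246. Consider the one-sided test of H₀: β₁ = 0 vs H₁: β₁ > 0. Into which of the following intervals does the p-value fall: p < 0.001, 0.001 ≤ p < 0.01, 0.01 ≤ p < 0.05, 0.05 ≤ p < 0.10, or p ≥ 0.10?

0.01 ≤ p < 0.05

t = 0.428 / 0.246 = 1.740.
df = n − k − 1 = 271 − 3 − 1 = 267.
One-sided p = P(T_{267} > t) ≈ 0.0415.
So 0.01 ≤ p < 0.05.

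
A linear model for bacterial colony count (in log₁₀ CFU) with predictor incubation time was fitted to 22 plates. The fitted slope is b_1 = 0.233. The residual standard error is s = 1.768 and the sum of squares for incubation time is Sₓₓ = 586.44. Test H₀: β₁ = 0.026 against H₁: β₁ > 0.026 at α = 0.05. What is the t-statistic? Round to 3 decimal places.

SE(b_1) = s/√Sₓₓ = 1.768/√586.44 = 0.073008.
t = (0.233 − 0.026) / 0.073008 = 2.835.
df = n − 2 = 20.
One-sided p ≈ 0.0051, which is < 0.05, so reject H₀.
There is evidence that the true slope on incubation time exceeds 0.026 log₁₀ CFU per unit.

t = 2.835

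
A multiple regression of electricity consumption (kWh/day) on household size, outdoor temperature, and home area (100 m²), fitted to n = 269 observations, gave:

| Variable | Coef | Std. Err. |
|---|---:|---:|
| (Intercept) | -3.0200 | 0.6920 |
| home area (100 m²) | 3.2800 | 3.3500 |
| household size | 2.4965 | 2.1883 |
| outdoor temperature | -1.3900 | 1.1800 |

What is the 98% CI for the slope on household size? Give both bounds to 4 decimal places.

(-2.6252, 7.6182)

Read off: b = 2.4965, SE = 2.1883 for household size.
df = n − k − 1 = 269 − 3 − 1 = 265.
t* = t_{0.01, 265} = 2.340502.
Margin = t* × SE = 2.340502 × 2.1883 = 5.121720.
CI: 2.4965 ± 5.121720 → (-2.6252, 7.6182).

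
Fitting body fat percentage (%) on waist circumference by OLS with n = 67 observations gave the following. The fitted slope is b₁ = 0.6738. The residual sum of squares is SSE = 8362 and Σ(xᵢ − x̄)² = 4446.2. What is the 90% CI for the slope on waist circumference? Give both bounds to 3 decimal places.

(0.390, 0.958)

MSE = SSE/(n − 2) = 8362/65 = 128.646.
SE(b₁) = √(MSE/Sₓₓ) = √(128.646/4446.2) = 0.1701.
df = n − 2 = 65.
t* = t_{0.05, 65} = 1.668636.
Margin = t* × SE = 1.668636 × 0.1701 = 0.28383.
CI: 0.6738 ± 0.28383 → (0.390, 0.958).
With 90% confidence, each one-unit increase in waist circumference is associated with a change of between 0.390 and 0.958 % in body fat percentage.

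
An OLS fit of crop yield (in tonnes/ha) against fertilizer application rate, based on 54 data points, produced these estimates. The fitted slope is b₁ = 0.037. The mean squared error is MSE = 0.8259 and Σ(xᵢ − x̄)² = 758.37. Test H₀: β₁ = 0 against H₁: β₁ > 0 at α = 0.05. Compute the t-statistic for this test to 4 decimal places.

SE(b₁) = √(MSE/Sₓₓ) = √(0.8259/758.37) = 0.0330007.
t = 0.037 / 0.0330007 = 1.1212.
df = n − 2 = 52.
One-sided p ≈ 0.1337, which is ≥ 0.05, so fail to reject H₀.
The data do not give significant evidence that the true slope on fertilizer application rate is positive.

t = 1.1212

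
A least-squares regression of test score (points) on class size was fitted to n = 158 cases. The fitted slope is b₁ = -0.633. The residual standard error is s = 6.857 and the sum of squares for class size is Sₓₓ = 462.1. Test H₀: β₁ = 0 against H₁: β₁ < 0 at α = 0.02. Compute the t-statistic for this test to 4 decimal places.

t = -1.9844

SE(b₁) = s/√Sₓₓ = 6.857/√462.1 = 0.318982.
t = -0.633 / 0.318982 = -1.9844.
df = n − 2 = 156.
One-sided p ≈ 0.0245, which is ≥ 0.02, so fail to reject H₀.
The data do not give significant evidence that the true slope on class size is negative.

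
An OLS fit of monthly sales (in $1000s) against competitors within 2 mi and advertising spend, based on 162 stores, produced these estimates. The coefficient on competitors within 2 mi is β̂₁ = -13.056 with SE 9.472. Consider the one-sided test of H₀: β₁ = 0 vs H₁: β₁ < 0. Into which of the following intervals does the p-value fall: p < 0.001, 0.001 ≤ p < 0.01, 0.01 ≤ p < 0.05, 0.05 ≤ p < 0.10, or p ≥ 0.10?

0.05 ≤ p < 0.10

t = -13.056 / 9.472 = -1.378.
df = n − k − 1 = 162 − 2 − 1 = 159.
One-sided p = P(T_{159} < t) ≈ 0.0850.
So 0.05 ≤ p < 0.10.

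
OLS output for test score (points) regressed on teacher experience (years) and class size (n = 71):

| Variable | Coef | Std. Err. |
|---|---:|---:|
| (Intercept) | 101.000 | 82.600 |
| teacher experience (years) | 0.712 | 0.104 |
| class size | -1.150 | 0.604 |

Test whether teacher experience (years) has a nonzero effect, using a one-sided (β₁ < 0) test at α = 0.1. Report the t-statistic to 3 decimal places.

t = 6.846

Read off: b = 0.712, SE = 0.104 for teacher experience (years).
H₀: β₁ = 0 vs H₁: β₁ < 0.
t = 0.712 / 0.104 = 6.846.
df = n − k − 1 = 71 − 2 − 1 = 68.
One-sided p ≈ 1.0000, which is ≥ 0.1, so fail to reject H₀.
The data do not give significant evidence that the true slope on teacher experience (years) is negative, holding the other predictors fixed.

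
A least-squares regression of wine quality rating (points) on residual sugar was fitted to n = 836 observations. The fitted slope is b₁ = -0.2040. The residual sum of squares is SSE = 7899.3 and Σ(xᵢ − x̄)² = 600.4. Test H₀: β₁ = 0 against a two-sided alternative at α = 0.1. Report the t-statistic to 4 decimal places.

MSE = SSE/(n − 2) = 7899.3/834 = 9.47158.
SE(b₁) = √(MSE/Sₓₓ) = √(9.47158/600.4) = 0.1256.
t = -0.2040 / 0.1256 = -1.6242.
df = n − 2 = 834.
Two-sided p ≈ 0.1047, which is ≥ 0.1, so fail to reject H₀.
The data do not give significant evidence of an association between residual sugar and wine quality rating.

t = -1.6242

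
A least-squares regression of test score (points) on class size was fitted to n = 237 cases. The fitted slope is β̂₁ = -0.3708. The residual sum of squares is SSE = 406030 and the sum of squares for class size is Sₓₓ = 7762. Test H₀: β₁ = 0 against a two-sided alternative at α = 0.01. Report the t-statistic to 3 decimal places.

t = -0.786

MSE = SSE/(n − 2) = 406030/235 = 1727.79.
SE(β̂₁) = √(MSE/Sₓₓ) = √(1727.79/7762) = 0.4718.
t = -0.3708 / 0.4718 = -0.786.
df = n − 2 = 235.
Two-sided p ≈ 0.4327, which is ≥ 0.01, so fail to reject H₀.
The data do not give significant evidence of an association between class size and test score.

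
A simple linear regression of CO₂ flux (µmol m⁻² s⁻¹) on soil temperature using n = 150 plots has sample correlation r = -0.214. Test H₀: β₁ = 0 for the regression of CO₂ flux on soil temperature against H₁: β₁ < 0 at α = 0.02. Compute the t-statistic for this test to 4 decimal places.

t = -2.6652

t = r·√(n − 2)/√(1 − r²) = -0.214·√148/√0.954204 = -2.6652.
df = n − 2 = 148.
One-sided p ≈ 0.0043, which is < 0.02, so reject H₀.
There is evidence of a linear association between soil temperature and CO₂ flux.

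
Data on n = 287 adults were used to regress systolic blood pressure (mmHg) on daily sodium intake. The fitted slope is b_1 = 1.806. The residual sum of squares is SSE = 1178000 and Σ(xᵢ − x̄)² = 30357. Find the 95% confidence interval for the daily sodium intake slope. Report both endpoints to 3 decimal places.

(1.080, 2.532)

MSE = SSE/(n − 2) = 1178000/285 = 4133.33.
SE(b_1) = √(MSE/Sₓₓ) = √(4133.33/30357) = 0.368995.
df = n − 2 = 285.
t* = t_{0.025, 285} = 1.968323.
Margin = t* × SE = 1.968323 × 0.368995 = 0.72630.
CI: 1.806 ± 0.72630 → (1.080, 2.532).
With 95% confidence, each one-unit increase in daily sodium intake is associated with a change of between 1.080 and 2.532 mmHg in systolic blood pressure.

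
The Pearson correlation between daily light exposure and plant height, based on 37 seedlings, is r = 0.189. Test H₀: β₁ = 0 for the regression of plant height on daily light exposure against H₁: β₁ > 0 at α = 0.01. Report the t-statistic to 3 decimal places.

t = r·√(n − 2)/√(1 − r²) = 0.189·√35/√0.964279 = 1.139.
df = n − 2 = 35.
One-sided p ≈ 0.1313, which is ≥ 0.01, so fail to reject H₀.
The data do not give significant evidence of a linear association between daily light exposure and plant height.

t = 1.139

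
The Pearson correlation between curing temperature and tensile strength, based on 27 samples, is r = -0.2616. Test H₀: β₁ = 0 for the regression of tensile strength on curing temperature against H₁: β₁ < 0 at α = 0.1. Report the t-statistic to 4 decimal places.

t = -1.3552

t = r·√(n − 2)/√(1 − r²) = -0.2616·√25/√0.931565 = -1.3552.
df = n − 2 = 25.
One-sided p ≈ 0.0937, which is < 0.1, so reject H₀.
There is evidence of a linear association between curing temperature and tensile strength.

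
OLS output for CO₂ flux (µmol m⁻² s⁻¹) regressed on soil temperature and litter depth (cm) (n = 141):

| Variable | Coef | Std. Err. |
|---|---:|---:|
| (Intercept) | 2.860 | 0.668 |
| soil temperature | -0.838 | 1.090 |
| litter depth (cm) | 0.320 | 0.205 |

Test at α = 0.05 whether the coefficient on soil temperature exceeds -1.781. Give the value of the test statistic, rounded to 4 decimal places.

t = 0.8651

Read off: b = -0.838, SE = 1.090 for soil temperature.
H₀: β₁ = -1.781 vs H₁: β₁ > -1.781.
t = (-0.838 − (-1.781)) / 1.090 = 0.8651.
df = n − k − 1 = 141 − 2 − 1 = 138.
One-sided p ≈ 0.1942, which is ≥ 0.05, so fail to reject H₀.
The data do not give significant evidence that the true slope on soil temperature exceeds -1.781 µmol m⁻² s⁻¹ per unit, holding the other predictors fixed.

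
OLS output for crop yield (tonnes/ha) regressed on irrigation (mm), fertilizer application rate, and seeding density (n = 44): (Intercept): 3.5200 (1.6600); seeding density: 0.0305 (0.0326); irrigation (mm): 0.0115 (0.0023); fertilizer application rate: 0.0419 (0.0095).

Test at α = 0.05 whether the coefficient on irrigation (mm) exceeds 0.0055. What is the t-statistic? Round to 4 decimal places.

t = 2.6087

Read off: b = 0.0115, SE = 0.0023 for irrigation (mm).
H₀: β₁ = 0.0055 vs H₁: β₁ > 0.0055.
t = (0.0115 − 0.0055) / 0.0023 = 2.6087.
df = n − k − 1 = 44 − 3 − 1 = 40.
One-sided p ≈ 0.0064, which is < 0.05, so reject H₀.
There is evidence that the true slope on irrigation (mm) exceeds 0.0055 tonnes/ha per unit, holding the other predictors fixed.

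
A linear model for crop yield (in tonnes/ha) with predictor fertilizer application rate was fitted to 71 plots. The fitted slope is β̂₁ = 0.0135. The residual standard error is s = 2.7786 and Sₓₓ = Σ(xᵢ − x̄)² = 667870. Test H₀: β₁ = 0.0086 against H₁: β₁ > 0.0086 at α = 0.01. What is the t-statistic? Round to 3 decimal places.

SE(β̂₁) = s/√Sₓₓ = 2.7786/√667870 = 0.00340001.
t = (0.0135 − 0.0086) / 0.00340001 = 1.441.
df = n − 2 = 69.
One-sided p ≈ 0.0770, which is ≥ 0.01, so fail to reject H₀.
The data do not give significant evidence that the true slope on fertilizer application rate exceeds 0.0086 tonnes/ha per unit.

t = 1.441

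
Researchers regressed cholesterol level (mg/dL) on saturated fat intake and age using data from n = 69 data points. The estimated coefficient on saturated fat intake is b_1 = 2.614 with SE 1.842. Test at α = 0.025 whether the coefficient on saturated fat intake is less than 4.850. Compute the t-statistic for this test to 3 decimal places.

H₀: β₁ = 4.850 vs H₁: β₁ < 4.850.
t = (b_1 − β₁⁰)/SE = (2.614 − 4.850) / 1.842 = -1.214.
df = n − k − 1 = 69 − 2 − 1 = 66.
One-sided p ≈ 0.1146, which is ≥ 0.025, so fail to reject H₀.
The data do not give significant evidence that the true slope on saturated fat intake is below 4.850 mg/dL per unit, holding the other predictors fixed.

t = -1.214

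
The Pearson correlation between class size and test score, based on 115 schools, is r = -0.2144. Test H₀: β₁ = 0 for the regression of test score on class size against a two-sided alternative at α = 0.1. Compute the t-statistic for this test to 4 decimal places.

t = r·√(n − 2)/√(1 − r²) = -0.2144·√113/√0.954033 = -2.3334.
df = n − 2 = 113.
Two-sided p ≈ 0.0214, which is < 0.1, so reject H₀.
There is evidence of a linear association between class size and test score.

t = -2.3334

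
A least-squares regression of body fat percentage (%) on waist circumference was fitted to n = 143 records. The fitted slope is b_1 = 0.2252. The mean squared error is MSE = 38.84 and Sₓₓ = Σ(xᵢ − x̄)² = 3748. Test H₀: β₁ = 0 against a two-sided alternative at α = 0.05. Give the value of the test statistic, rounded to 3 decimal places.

SE(b_1) = √(MSE/Sₓₓ) = √(38.84/3748) = 0.101798.
t = 0.2252 / 0.101798 = 2.212.
df = n − 2 = 141.
Two-sided p ≈ 0.0286, which is < 0.05, so reject H₀.
There is evidence that waist circumference is associated with body fat percentage.

t = 2.212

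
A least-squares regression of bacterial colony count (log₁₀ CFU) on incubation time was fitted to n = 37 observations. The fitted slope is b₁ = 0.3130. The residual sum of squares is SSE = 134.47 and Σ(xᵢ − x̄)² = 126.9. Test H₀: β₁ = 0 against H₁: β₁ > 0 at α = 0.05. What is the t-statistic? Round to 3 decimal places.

t = 1.799

MSE = SSE/(n − 2) = 134.47/35 = 3.842.
SE(b₁) = √(MSE/Sₓₓ) = √(3.842/126.9) = 0.173999.
t = 0.3130 / 0.173999 = 1.799.
df = n − 2 = 35.
One-sided p ≈ 0.0403, which is < 0.05, so reject H₀.
There is evidence that the true slope on incubation time is positive.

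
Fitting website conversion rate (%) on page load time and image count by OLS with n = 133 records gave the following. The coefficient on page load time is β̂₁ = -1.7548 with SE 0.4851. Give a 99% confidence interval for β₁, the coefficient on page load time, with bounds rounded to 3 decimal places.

(-3.023, -0.487)

df = n − k − 1 = 133 − 2 − 1 = 130.
t* = t_{0.005, 130} = 2.614177.
Margin = t* × SE = 2.614177 × 0.4851 = 1.26814.
CI: -1.7548 ± 1.26814 → (-3.023, -0.487).
With 99% confidence, each one-unit increase in page load time is associated with a change of between -3.023 and -0.487 % in website conversion rate, holding the other predictors fixed.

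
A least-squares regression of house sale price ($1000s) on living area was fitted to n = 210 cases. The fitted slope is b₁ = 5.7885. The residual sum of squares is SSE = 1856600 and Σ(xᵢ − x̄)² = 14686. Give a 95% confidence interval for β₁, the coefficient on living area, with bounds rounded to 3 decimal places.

(4.252, 7.325)

MSE = SSE/(n − 2) = 1856600/208 = 8925.96.
SE(b₁) = √(MSE/Sₓₓ) = √(8925.96/14686) = 0.779607.
df = n − 2 = 208.
t* = t_{0.025, 208} = 1.971435.
Margin = t* × SE = 1.971435 × 0.779607 = 1.53694.
CI: 5.7885 ± 1.53694 → (4.252, 7.325).
With 95% confidence, each one-unit increase in living area is associated with a change of between 4.252 and 7.325 $1000s in house sale price.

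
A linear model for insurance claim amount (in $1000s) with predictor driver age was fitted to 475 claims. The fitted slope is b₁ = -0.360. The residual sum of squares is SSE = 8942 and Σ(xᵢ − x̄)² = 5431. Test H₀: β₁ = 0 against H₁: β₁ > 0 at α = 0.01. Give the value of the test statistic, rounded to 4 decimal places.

t = -6.1018

MSE = SSE/(n − 2) = 8942/473 = 18.9049.
SE(b₁) = √(MSE/Sₓₓ) = √(18.9049/5431) = 0.0589993.
t = -0.360 / 0.0589993 = -6.1018.
df = n − 2 = 473.
One-sided p ≈ 1.0000, which is ≥ 0.01, so fail to reject H₀.
The data do not give significant evidence that the true slope on driver age is positive.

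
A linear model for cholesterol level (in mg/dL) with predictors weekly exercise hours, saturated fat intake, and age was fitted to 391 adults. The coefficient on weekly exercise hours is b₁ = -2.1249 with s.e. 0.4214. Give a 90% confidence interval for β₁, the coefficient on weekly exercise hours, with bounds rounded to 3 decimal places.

df = n − k − 1 = 391 − 3 − 1 = 387.
t* = t_{0.05, 387} = 1.648801.
Margin = t* × SE = 1.648801 × 0.4214 = 0.69480.
CI: -2.1249 ± 0.69480 → (-2.820, -1.430).
With 90% confidence, each one-unit increase in weekly exercise hours is associated with a change of between -2.820 and -1.430 mg/dL in cholesterol level, holding the other predictors fixed.

(-2.820, -1.430)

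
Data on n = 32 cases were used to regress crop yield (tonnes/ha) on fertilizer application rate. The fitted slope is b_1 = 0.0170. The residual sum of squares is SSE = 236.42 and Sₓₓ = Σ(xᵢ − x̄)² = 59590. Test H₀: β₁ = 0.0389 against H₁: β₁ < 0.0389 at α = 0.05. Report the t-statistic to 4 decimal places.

t = -1.9044

MSE = SSE/(n − 2) = 236.42/30 = 7.88067.
SE(b_1) = √(MSE/Sₓₓ) = √(7.88067/59590) = 0.0114999.
t = (0.0170 − 0.0389) / 0.0114999 = -1.9044.
df = n − 2 = 30.
One-sided p ≈ 0.0332, which is < 0.05, so reject H₀.
There is evidence that the true slope on fertilizer application rate is below 0.0389 tonnes/ha per unit.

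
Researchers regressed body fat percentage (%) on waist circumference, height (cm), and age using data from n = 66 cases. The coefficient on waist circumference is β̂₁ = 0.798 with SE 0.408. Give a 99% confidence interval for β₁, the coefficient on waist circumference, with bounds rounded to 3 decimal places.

(-0.286, 1.882)

df = n − k − 1 = 66 − 3 − 1 = 62.
t* = t_{0.005, 62} = 2.657479.
Margin = t* × SE = 2.657479 × 0.408 = 1.08425.
CI: 0.798 ± 1.08425 → (-0.286, 1.882).
With 99% confidence, each one-unit increase in waist circumference is associated with a change of between -0.286 and 1.882 % in body fat percentage, holding the other predictors fixed.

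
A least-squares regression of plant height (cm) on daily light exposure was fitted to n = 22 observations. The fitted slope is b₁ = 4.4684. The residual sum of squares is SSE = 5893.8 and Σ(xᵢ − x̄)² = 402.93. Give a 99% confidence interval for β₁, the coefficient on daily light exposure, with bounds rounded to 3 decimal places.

(2.035, 6.902)

MSE = SSE/(n − 2) = 5893.8/20 = 294.69.
SE(b₁) = √(MSE/Sₓₓ) = √(294.69/402.93) = 0.8552.
df = n − 2 = 20.
t* = t_{0.005, 20} = 2.84534.
Margin = t* × SE = 2.84534 × 0.8552 = 2.43334.
CI: 4.4684 ± 2.43334 → (2.035, 6.902).
With 99% confidence, each one-unit increase in daily light exposure is associated with a change of between 2.035 and 6.902 cm in plant height.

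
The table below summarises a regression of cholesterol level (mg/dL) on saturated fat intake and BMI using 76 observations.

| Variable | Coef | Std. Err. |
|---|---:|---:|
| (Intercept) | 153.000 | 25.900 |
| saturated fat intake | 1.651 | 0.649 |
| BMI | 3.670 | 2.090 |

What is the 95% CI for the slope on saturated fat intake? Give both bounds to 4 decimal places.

Read off: b = 1.651, SE = 0.649 for saturated fat intake.
df = n − k − 1 = 76 − 2 − 1 = 73.
t* = t_{0.025, 73} = 1.992997.
Margin = t* × SE = 1.992997 × 0.649 = 1.293455.
CI: 1.651 ± 1.293455 → (0.3575, 2.9445).

(0.3575, 2.9445)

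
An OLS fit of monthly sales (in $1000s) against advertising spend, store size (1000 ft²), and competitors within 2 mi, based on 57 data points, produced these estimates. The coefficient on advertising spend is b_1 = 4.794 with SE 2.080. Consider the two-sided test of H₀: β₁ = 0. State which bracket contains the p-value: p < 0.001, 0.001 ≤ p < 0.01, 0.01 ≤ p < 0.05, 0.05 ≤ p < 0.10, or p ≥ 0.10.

t = 4.794 / 2.080 = 2.305.
df = n − k − 1 = 57 − 3 − 1 = 53.
Two-sided p = 2·P(T_{53} > |t|) ≈ 0.0251.
So 0.01 ≤ p < 0.05.

0.01 ≤ p < 0.05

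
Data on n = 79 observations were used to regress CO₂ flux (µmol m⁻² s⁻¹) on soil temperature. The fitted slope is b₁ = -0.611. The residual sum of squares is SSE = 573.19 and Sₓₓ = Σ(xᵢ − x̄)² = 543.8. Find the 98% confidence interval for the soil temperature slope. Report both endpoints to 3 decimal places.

(-0.889, -0.333)

MSE = SSE/(n − 2) = 573.19/77 = 7.44403.
SE(b₁) = √(MSE/Sₓₓ) = √(7.44403/543.8) = 0.117.
df = n − 2 = 77.
t* = t_{0.01, 77} = 2.375757.
Margin = t* × SE = 2.375757 × 0.117 = 0.27796.
CI: -0.611 ± 0.27796 → (-0.889, -0.333).
With 98% confidence, each one-unit increase in soil temperature is associated with a change of between -0.889 and -0.333 µmol m⁻² s⁻¹ in CO₂ flux.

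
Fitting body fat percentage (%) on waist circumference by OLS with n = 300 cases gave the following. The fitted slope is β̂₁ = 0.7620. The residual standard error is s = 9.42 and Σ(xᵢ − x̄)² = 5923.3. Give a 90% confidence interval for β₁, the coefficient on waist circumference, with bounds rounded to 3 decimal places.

SE(β̂₁) = s/√Sₓₓ = 9.42/√5923.3 = 0.122397.
df = n − 2 = 298.
t* = t_{0.05, 298} = 1.649983.
Margin = t* × SE = 1.649983 × 0.122397 = 0.20195.
CI: 0.7620 ± 0.20195 → (0.560, 0.964).
With 90% confidence, each one-unit increase in waist circumference is associated with a change of between 0.560 and 0.964 % in body fat percentage.

(0.560, 0.964)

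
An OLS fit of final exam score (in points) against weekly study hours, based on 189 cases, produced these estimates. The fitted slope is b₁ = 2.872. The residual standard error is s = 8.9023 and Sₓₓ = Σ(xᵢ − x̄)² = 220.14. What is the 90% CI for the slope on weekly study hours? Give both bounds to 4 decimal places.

(1.8802, 3.8638)

SE(b₁) = s/√Sₓₓ = 8.9023/√220.14 = 0.600002.
df = n − 2 = 187.
t* = t_{0.05, 187} = 1.653043.
Margin = t* × SE = 1.653043 × 0.600002 = 0.991829.
CI: 2.872 ± 0.991829 → (1.8802, 3.8638).
With 90% confidence, each one-unit increase in weekly study hours is associated with a change of between 1.8802 and 3.8638 points in final exam score.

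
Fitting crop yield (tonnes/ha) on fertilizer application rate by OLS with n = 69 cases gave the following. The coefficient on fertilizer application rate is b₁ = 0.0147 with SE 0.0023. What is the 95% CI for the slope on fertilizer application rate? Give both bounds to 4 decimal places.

df = n − 2 = 69 − 2 = 67.
t* = t_{0.025, 67} = 1.996008.
Margin = t* × SE = 1.996008 × 0.0023 = 0.004591.
CI: 0.0147 ± 0.004591 → (0.0101, 0.0193).
With 95% confidence, each one-unit increase in fertilizer application rate is associated with a change of between 0.0101 and 0.0193 tonnes/ha in crop yield.

(0.0101, 0.0193)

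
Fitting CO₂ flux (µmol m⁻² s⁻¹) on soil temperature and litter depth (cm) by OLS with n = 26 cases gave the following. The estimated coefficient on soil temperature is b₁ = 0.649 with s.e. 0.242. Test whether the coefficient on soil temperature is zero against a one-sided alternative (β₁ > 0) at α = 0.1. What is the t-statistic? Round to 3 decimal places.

H₀: β₁ = 0 vs H₁: β₁ > 0.
t = (b₁ − β₁⁰)/SE = 0.649 / 0.242 = 2.682.
df = n − k − 1 = 26 − 2 − 1 = 23.
One-sided p ≈ 0.0067, which is < 0.1, so reject H₀.
There is evidence that the true slope on soil temperature is positive, holding the other predictors fixed.

t = 2.682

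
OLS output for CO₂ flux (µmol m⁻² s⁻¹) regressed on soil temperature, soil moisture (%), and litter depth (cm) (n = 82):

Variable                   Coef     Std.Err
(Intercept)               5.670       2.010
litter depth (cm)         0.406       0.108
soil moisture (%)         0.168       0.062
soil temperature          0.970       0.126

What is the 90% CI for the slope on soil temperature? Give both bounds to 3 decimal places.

Read off: b = 0.970, SE = 0.126 for soil temperature.
df = n − k − 1 = 82 − 3 − 1 = 78.
t* = t_{0.05, 78} = 1.664625.
Margin = t* × SE = 1.664625 × 0.126 = 0.20974.
CI: 0.970 ± 0.20974 → (0.760, 1.180).

(0.760, 1.180)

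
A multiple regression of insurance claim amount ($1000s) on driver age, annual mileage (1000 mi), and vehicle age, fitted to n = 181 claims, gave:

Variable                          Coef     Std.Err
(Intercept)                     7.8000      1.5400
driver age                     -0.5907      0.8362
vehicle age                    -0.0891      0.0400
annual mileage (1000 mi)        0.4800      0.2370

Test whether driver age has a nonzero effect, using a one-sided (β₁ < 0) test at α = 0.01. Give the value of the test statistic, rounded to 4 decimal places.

Read off: b = -0.5907, SE = 0.8362 for driver age.
H₀: β₁ = 0 vs H₁: β₁ < 0.
t = -0.5907 / 0.8362 = -0.7064.
df = n − k − 1 = 181 − 3 − 1 = 177.
One-sided p ≈ 0.2404, which is ≥ 0.01, so fail to reject H₀.
The data do not give significant evidence that the true slope on driver age is negative, holding the other predictors fixed.

t = -0.7064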